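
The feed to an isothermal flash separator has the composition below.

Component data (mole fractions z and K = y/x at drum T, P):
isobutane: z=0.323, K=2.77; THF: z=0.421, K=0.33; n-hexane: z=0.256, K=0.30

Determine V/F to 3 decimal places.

V/F = 0.092

Iterate (Newton) starting at V/F = 0.5:
  V/F = 0.500: g = -0.3966, g' = -1.009 → V/F = 0.107
  V/F = 0.107: g = -0.0169, g' = -1.081 → V/F = 0.091
  V/F = 0.091: g = 0.0002, g' = -1.107 → V/F = 0.092
Converged at V/F = 0.092.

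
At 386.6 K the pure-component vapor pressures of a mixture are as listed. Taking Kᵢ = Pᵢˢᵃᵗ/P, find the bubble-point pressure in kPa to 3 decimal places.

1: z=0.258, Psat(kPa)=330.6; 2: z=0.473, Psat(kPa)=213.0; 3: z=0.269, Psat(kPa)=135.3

Pbub = 222.440 kPa

At the bubble point ψ → 0, so ΣzᵢKᵢ = 1 with Kᵢ = Pᵢˢᵃᵗ/P ⇒ P = ΣzᵢPᵢˢᵃᵗ.
P = 0.258·330.6 + 0.473·213.0 + 0.269·135.3 = 222.440 kPa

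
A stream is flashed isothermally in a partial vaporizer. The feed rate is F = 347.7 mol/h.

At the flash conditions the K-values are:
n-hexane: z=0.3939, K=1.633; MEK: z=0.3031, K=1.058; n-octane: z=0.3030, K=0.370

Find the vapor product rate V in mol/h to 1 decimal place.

Iterate (Newton) starting at ψ = 0.59:
  ψ = 0.5900: g = -0.10528, g' = -0.3893 → ψ = 0.3195
  ψ = 0.3195: g = -0.01435, g' = -0.2987 → ψ = 0.2715
  ψ = 0.2715: g = -0.00019, g' = -0.2909 → ψ = 0.2708
Converged at ψ = 0.2708.
Then V = ψ·F = 0.2708·347.7 = 94.2 mol/h and L = F − V = 253.5 mol/h.

V = 94.2 mol/h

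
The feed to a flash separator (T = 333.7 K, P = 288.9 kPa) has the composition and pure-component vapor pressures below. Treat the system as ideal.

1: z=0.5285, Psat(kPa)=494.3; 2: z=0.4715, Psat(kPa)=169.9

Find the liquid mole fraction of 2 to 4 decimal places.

Raoult's law: Kᵢ = Pᵢˢᵃᵗ/P = Pᵢˢᵃᵗ/288.9.
  K_1 = 494.3/288.9 = 1.710973, K_2 = 169.9/288.9 = 0.588093
Let ψ = V/F and solve Σ zᵢ(Kᵢ−1)/(1+ψ(Kᵢ−1)) = 0.
Feasibility: ΣzᵢKᵢ = 1.1815, Σzᵢ/Kᵢ = 1.1106 — both > 1, two phases present.
Binary case is linear: z₁(K₁−1)(1+ψ(K₂−1)) + z₂(K₂−1)(1+ψ(K₁−1)) = 0
⇒ ψ = [z₁(K₁−1)+z₂(K₂−1)] / [−(K₁−1)(K₂−1)] = 0.18153/0.29285 = 0.6199
Compositions from xᵢ = zᵢ/(1+ψ(Kᵢ−1)), yᵢ = Kᵢxᵢ:
  1: x = 0.3668, y = 0.6276
  2: x = 0.6332, y = 0.3724

x_2 = 0.6332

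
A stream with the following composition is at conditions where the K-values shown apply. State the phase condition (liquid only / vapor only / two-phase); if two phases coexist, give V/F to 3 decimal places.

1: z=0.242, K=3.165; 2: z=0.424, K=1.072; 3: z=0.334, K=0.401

ΣzᵢKᵢ = 1.354; Σzᵢ/Kᵢ = 1.305.
Both exceed 1, so a two-phase solution exists.
Let ψ = V/F and solve Σ zᵢ(Kᵢ−1)/(1+ψ(Kᵢ−1)) = 0.
Iterate (Newton) starting at ψ = 0.5:
  ψ = 0.500: g = -0.0046, g' = -0.508 → ψ = 0.491
Converged at ψ = 0.491.

two-phase, V/F = 0.491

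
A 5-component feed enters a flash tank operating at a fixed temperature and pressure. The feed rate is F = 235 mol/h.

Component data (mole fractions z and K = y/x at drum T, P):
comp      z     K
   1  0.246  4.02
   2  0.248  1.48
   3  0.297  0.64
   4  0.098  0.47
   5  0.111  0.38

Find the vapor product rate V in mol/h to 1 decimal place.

Iterate (Newton) starting at ψ = 0.32:
  ψ = 0.320: g = 0.2118, g' = -0.779 → ψ = 0.592
  ψ = 0.592: g = 0.0389, g' = -0.550 → ψ = 0.663
  ψ = 0.663: g = 0.0006, g' = -0.537 → ψ = 0.664
Converged at ψ = 0.664.
Then V = ψ·F = 0.6637·235 = 156.0 mol/h and L = F − V = 79.0 mol/h.

V = 156.0 mol/h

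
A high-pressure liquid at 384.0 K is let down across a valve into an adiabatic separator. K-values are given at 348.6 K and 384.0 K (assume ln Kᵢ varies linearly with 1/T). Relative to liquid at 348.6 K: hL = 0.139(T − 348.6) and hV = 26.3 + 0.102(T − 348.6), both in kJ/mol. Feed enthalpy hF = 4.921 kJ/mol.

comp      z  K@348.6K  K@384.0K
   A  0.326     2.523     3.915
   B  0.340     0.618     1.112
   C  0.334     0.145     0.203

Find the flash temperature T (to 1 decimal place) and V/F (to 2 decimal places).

T = 354.2 K, V/F = 0.16

Adiabatic flash: solve Rachford–Rice at each trial T, then check hF = ψ·hV(T) + (1−ψ)·hL(T).
  T = 348.6 K: K = (2.523, 0.618, 0.145), RR gives ψ = 0.082, H_out = 2.162 kJ/mol
  T = 384.0 K: K = (3.915, 1.112, 0.203), RR gives ψ = 0.481, H_out = 16.942 kJ/mol
  T = 366.3 K: K = (3.176, 0.841, 0.173), RR gives ψ = 0.305, H_out = 10.286 kJ/mol
  T = 357.5 K: K = (2.841, 0.724, 0.159), RR gives ψ = 0.202, H_out = 6.475 kJ/mol
  T = 353.1 K: K = (2.681, 0.670, 0.152), RR gives ψ = 0.145, H_out = 4.412 kJ/mol
  T = 355.3 K: K = (2.760, 0.697, 0.155), RR gives ψ = 0.174, H_out = 5.458 kJ/mol
Linear interpolation between T = 353.1 (H_out = 4.412) and T = 355.3 (H_out = 5.458) on hF = 4.921 gives T ≈ 354.2 K, at which ψ = 0.16.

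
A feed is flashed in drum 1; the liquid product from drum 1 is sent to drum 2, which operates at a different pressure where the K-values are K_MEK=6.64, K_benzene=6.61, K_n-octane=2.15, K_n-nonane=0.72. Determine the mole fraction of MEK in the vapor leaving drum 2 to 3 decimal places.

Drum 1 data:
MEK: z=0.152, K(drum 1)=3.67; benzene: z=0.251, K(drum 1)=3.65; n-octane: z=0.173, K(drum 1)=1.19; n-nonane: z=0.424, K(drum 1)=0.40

y_MEK (drum 2) = 0.069

Drum 1:
Rachford–Rice: g(ψ₁) = Σ zᵢ(Kᵢ−1)/(1+ψ₁(Kᵢ−1)) = 0.
g(0) = ΣzᵢKᵢ − 1 = 0.849 and g(1) = 1 − Σzᵢ/Kᵢ = -0.316, so a root lies in (0, 1).
Newton–Raphson from ψ₁ = 0.34:
  ψ₁ = 0.340: g = 0.2739, g' = -1.032 → ψ₁ = 0.605
  ψ₁ = 0.605: g = 0.0404, g' = -0.800 → ψ₁ = 0.656
Converged at ψ₁ = 0.656.
Drum-1 compositions:
  MEK: x = 0.055, y = 0.203
  benzene: x = 0.092, y = 0.335
  n-octane: x = 0.154, y = 0.183
  n-nonane: x = 0.699, y = 0.280
Drum-2 feed = drum-1 liquid: z₂ = (0.0552, 0.0916, 0.1538, 0.6993).
Drum 2:
Let ψ₂ = V/F and solve Σ zᵢ(Kᵢ−1)/(1+ψ₂(Kᵢ−1)) = 0.
Feasibility: ΣzᵢKᵢ = 1.807, Σzᵢ/Kᵢ = 1.065 — both > 1, two phases present.
Iterate (Newton) starting at ψ₂ = 0.6:
  ψ₂ = 0.600: g = 0.0582, g' = -0.393 → ψ₂ = 0.748
  ψ₂ = 0.748: g = 0.0061, g' = -0.318 → ψ₂ = 0.767
Converged at ψ₂ = 0.767.
  MEK: x = 0.010, y = 0.069
  benzene: x = 0.017, y = 0.114
  n-octane: x = 0.082, y = 0.176
  n-nonane: x = 0.891, y = 0.641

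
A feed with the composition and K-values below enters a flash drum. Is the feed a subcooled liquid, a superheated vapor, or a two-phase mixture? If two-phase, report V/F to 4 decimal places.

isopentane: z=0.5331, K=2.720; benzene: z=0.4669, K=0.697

superheated vapor

ΣzᵢKᵢ = 1.7755; Σzᵢ/Kᵢ = 0.8659.
Since Σzᵢ/Kᵢ < 1 the mixture is above its dew point — single vapor phase.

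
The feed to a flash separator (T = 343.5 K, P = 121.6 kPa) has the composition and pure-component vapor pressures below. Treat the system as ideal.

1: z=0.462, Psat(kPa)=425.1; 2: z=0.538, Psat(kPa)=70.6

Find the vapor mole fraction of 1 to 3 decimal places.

y_1 = 0.503

Raoult's law: Kᵢ = Pᵢˢᵃᵗ/P = Pᵢˢᵃᵗ/121.6.
  K_1 = 425.1/121.6 = 3.49589, K_2 = 70.6/121.6 = 0.58059
Let β = V/F and solve Σ zᵢ(Kᵢ−1)/(1+β(Kᵢ−1)) = 0.
g(0) = ΣzᵢKᵢ − 1 = 0.927 and g(1) = 1 − Σzᵢ/Kᵢ = -0.059, so a root lies in (0, 1).
Binary case is linear: z₁(K₁−1)(1+β(K₂−1)) + z₂(K₂−1)(1+β(K₁−1)) = 0
⇒ β = [z₁(K₁−1)+z₂(K₂−1)] / [−(K₁−1)(K₂−1)] = 0.9275/1.0468 = 0.886
Compositions from xᵢ = zᵢ/(1+β(Kᵢ−1)), yᵢ = Kᵢxᵢ:
  1: x = 0.144, y = 0.503
  2: x = 0.856, y = 0.497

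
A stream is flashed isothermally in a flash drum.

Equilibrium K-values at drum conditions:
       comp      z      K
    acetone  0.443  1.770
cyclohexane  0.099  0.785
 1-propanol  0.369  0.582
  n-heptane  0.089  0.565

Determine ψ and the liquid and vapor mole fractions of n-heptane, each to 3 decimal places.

Newton iteration, ψ⁰ = 0.5:
  ψ = 0.500: g = -0.0220, g' = -0.273 → ψ = 0.419
  ψ = 0.419: g = 0.0001, g' = -0.276 → ψ = 0.420
Converged at ψ = 0.420.
Compositions from xᵢ = zᵢ/(1+ψ(Kᵢ−1)), yᵢ = Kᵢxᵢ:
  acetone: x = 0.335, y = 0.593
  cyclohexane: x = 0.109, y = 0.085
  1-propanol: x = 0.447, y = 0.260
  n-heptane: x = 0.109, y = 0.062

ψ = 0.420, x_n-heptane = 0.109, y_n-heptane = 0.062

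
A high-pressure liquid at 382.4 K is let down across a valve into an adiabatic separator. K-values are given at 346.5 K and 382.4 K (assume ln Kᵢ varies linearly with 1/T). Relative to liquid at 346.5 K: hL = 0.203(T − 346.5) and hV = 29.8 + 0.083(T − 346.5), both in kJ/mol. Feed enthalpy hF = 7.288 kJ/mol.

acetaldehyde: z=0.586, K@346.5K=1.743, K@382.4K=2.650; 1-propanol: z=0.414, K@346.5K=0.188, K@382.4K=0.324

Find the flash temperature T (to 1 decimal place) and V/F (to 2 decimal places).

Adiabatic flash: solve Rachford–Rice at each trial T, then check hF = ψ·hV(T) + (1−ψ)·hL(T).
  T = 346.5 K: K = (1.743, 0.188), RR gives ψ = 0.164, H_out = 4.901 kJ/mol
  T = 382.4 K: K = (2.650, 0.324), RR gives ψ = 0.616, H_out = 22.990 kJ/mol
  T = 364.4 K: K = (2.170, 0.250), RR gives ψ = 0.427, H_out = 15.455 kJ/mol
  T = 355.4 K: K = (1.949, 0.217), RR gives ψ = 0.313, H_out = 10.787 kJ/mol
  T = 350.9 K: K = (1.843, 0.202), RR gives ψ = 0.244, H_out = 8.023 kJ/mol
  T = 348.7 K: K = (1.793, 0.195), RR gives ψ = 0.206, H_out = 6.523 kJ/mol
Linear interpolation between T = 348.7 (H_out = 6.523) and T = 350.9 (H_out = 8.023) on hF = 7.288 gives T ≈ 349.8 K, at which ψ = 0.23.

T = 349.8 K, V/F = 0.23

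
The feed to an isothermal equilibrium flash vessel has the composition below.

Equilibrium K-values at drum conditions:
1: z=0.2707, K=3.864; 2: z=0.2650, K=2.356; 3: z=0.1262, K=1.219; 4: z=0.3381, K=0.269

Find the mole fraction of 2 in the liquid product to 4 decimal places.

Let ψ = V/F and solve Σ zᵢ(Kᵢ−1)/(1+ψ(Kᵢ−1)) = 0.
Check two-phase: ΣzᵢKᵢ = 1.9151 > 1 and Σzᵢ/Kᵢ = 1.5429 > 1, so g(0) = 0.9151 > 0 and g(1) = -0.5429 < 0.
Newton–Raphson from ψ = 0.5:
  ψ = 0.5000: g = 0.16832, g' = -1.0021 → ψ = 0.6680
  ψ = 0.6680: g = -0.00417, g' = -1.0904 → ψ = 0.6641
Converged at ψ = 0.6641.
Compositions from xᵢ = zᵢ/(1+ψ(Kᵢ−1)), yᵢ = Kᵢxᵢ:
  1: x = 0.0933, y = 0.3604
  2: x = 0.1394, y = 0.3285
  3: x = 0.1102, y = 0.1343
  4: x = 0.6571, y = 0.1768

x_2 = 0.1394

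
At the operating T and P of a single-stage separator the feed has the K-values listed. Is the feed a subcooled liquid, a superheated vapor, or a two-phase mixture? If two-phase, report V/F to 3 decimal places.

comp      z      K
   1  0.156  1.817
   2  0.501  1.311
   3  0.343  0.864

ΣzᵢKᵢ = 1.237; Σzᵢ/Kᵢ = 0.865.
Since Σzᵢ/Kᵢ < 1 the mixture is above its dew point — single vapor phase.

superheated vapor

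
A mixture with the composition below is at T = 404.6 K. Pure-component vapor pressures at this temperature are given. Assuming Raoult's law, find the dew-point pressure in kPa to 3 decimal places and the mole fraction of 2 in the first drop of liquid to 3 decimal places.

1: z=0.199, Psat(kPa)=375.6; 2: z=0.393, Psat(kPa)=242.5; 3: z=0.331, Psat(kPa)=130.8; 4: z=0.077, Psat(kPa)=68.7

At the dew point ψ → 1, so Σzᵢ/Kᵢ = 1 with Kᵢ = Pᵢˢᵃᵗ/P ⇒ 1/P = Σzᵢ/Pᵢˢᵃᵗ.
1/P = 0.199/375.6 + 0.393/242.5 + 0.331/130.8 + 0.077/68.7 = 0.005802 ⇒ P = 172.359 kPa
xᵢ = zᵢP/Pᵢˢᵃᵗ ⇒ x_2 = 0.393·172.359/242.5 = 0.279

Pdew = 172.359 kPa, x_2 = 0.279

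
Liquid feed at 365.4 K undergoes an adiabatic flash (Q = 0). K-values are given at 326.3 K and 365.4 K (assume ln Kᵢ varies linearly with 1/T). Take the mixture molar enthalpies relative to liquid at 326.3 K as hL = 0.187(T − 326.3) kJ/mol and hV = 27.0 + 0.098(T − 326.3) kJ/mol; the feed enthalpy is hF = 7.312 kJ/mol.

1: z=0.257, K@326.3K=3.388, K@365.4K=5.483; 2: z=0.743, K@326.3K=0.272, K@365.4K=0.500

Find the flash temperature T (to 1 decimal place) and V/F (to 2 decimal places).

Adiabatic flash: solve Rachford–Rice at each trial T, then check hF = ψ·hV(T) + (1−ψ)·hL(T).
  T = 326.3 K: K = (3.388, 0.272), RR gives ψ = 0.042, H_out = 1.131 kJ/mol
  T = 365.4 K: K = (5.483, 0.500), RR gives ψ = 0.348, H_out = 15.503 kJ/mol
  T = 345.9 K: K = (4.372, 0.375), RR gives ψ = 0.191, H_out = 8.493 kJ/mol
  T = 336.1 K: K = (3.863, 0.321), RR gives ψ = 0.119, H_out = 4.942 kJ/mol
  T = 341.0 K: K = (4.113, 0.348), RR gives ψ = 0.155, H_out = 6.738 kJ/mol
  T = 343.4 K: K = (4.239, 0.361), RR gives ψ = 0.173, H_out = 7.601 kJ/mol
Linear interpolation between T = 341.0 (H_out = 6.738) and T = 343.4 (H_out = 7.601) on hF = 7.312 gives T ≈ 342.6 K, at which ψ = 0.17.

T = 342.6 K, V/F = 0.17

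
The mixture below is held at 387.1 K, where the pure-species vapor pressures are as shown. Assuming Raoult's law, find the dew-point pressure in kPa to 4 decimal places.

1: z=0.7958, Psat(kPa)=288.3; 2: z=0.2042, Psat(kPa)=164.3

Pdew = 249.8022 kPa

At the dew point ψ → 1, so Σzᵢ/Kᵢ = 1 with Kᵢ = Pᵢˢᵃᵗ/P ⇒ 1/P = Σzᵢ/Pᵢˢᵃᵗ.
1/P = 0.7958/288.3 + 0.2042/164.3 = 0.0040032 ⇒ P = 249.8022 kPa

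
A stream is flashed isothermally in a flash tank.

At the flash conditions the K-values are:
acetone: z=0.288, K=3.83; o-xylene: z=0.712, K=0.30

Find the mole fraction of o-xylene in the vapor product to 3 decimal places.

Let ψ = V/F and solve Σ zᵢ(Kᵢ−1)/(1+ψ(Kᵢ−1)) = 0.
Feasibility: ΣzᵢKᵢ = 1.317, Σzᵢ/Kᵢ = 2.449 — both > 1, two phases present.
Newton–Raphson from ψ = 0.42:
  ψ = 0.420: g = -0.3335, g' = -1.181 → ψ = 0.138
  ψ = 0.138: g = 0.0349, g' = -1.622 → ψ = 0.159
  ψ = 0.159: g = 0.0009, g' = -1.538 → ψ = 0.160
Converged at ψ = 0.160.
Compositions from xᵢ = zᵢ/(1+ψ(Kᵢ−1)), yᵢ = Kᵢxᵢ:
  acetone: x = 0.198, y = 0.759
  o-xylene: x = 0.802, y = 0.241

y_o-xylene = 0.241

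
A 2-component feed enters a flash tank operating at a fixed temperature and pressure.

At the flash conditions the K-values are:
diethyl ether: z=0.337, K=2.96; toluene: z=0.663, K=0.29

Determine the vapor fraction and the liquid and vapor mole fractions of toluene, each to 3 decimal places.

ψ = 0.136, x_toluene = 0.734, y_toluene = 0.213

Let ψ = V/F and solve Σ zᵢ(Kᵢ−1)/(1+ψ(Kᵢ−1)) = 0.
Check two-phase: ΣzᵢKᵢ = 1.190 > 1 and Σzᵢ/Kᵢ = 2.400 > 1, so g(0) = 0.190 > 0 and g(1) = -1.400 < 0.
Iterate (Newton) starting at ψ = 0.5:
  ψ = 0.500: g = -0.3962, g' = -1.134 → ψ = 0.150
  ψ = 0.150: g = -0.0170, g' = -1.191 → ψ = 0.136
Converged at ψ = 0.136.
Compositions from xᵢ = zᵢ/(1+ψ(Kᵢ−1)), yᵢ = Kᵢxᵢ:
  diethyl ether: x = 0.266, y = 0.787
  toluene: x = 0.734, y = 0.213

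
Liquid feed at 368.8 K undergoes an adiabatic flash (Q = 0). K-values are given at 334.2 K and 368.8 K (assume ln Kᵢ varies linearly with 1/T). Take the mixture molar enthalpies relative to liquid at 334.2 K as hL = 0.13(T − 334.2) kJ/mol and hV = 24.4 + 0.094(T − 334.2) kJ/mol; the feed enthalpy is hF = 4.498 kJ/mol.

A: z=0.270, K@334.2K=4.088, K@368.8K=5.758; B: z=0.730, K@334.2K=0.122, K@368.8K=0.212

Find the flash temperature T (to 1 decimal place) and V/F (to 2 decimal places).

Adiabatic flash: solve Rachford–Rice at each trial T, then check hF = ψ·hV(T) + (1−ψ)·hL(T).
  T = 334.2 K: K = (4.088, 0.122), RR gives ψ = 0.071, H_out = 1.735 kJ/mol
  T = 368.8 K: K = (5.758, 0.212), RR gives ψ = 0.189, H_out = 8.879 kJ/mol
  T = 351.5 K: K = (4.893, 0.163), RR gives ψ = 0.135, H_out = 5.460 kJ/mol
  T = 342.9 K: K = (4.485, 0.142), RR gives ψ = 0.105, H_out = 3.662 kJ/mol
  T = 347.2 K: K = (4.687, 0.152), RR gives ψ = 0.120, H_out = 4.572 kJ/mol
  T = 345.0 K: K = (4.583, 0.147), RR gives ψ = 0.113, H_out = 4.110 kJ/mol
Linear interpolation between T = 345.0 (H_out = 4.110) and T = 347.2 (H_out = 4.572) on hF = 4.498 gives T ≈ 346.8 K, at which ψ = 0.12.

T = 346.8 K, V/F = 0.12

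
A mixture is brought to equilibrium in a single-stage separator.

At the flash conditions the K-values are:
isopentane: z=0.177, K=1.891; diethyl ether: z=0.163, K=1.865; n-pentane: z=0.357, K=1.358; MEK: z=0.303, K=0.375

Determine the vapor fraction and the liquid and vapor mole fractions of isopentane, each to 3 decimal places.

Material balance + equilibrium reduce to Σ zᵢ(Kᵢ−1)/(1+ψ(Kᵢ−1)) = 0.
Feasibility: ΣzᵢKᵢ = 1.237, Σzᵢ/Kᵢ = 1.252 — both > 1, two phases present.
Newton iteration, ψ⁰ = 0.66:
  ψ = 0.660: g = -0.0299, g' = -0.478 → ψ = 0.597
  ψ = 0.597: g = -0.0011, g' = -0.445 → ψ = 0.595
Converged at ψ = 0.595.
Compositions from xᵢ = zᵢ/(1+ψ(Kᵢ−1)), yᵢ = Kᵢxᵢ:
  isopentane: x = 0.116, y = 0.219
  diethyl ether: x = 0.108, y = 0.201
  n-pentane: x = 0.294, y = 0.400
  MEK: x = 0.482, y = 0.181

ψ = 0.595, x_isopentane = 0.116, y_isopentane = 0.219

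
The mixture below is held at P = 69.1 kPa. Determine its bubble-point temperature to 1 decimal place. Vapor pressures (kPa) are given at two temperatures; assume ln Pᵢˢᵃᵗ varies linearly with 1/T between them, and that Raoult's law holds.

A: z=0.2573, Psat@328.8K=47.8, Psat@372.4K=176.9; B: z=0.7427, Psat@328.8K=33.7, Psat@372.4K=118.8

Bubble-point temperature: ΣzᵢPᵢˢᵃᵗ(T) = P. Interpolate ln Pᵢˢᵃᵗ = aᵢ + bᵢ/T.
  T = 328.8 K: ΣzᵢPᵢˢᵃᵗ = 37.33 kPa
  T = 372.4 K: ΣzᵢPᵢˢᵃᵗ = 133.75 kPa
  T = 350.6 K: ΣzᵢPᵢˢᵃᵗ = 73.51 kPa
  T = 339.7 K: ΣzᵢPᵢˢᵃᵗ = 52.96 kPa
  T = 345.1 K: ΣzᵢPᵢˢᵃᵗ = 62.46 kPa
  T = 347.9 K: ΣzᵢPᵢˢᵃᵗ = 67.91 kPa
Interpolating between 347.9 K and 350.6 K gives T ≈ 348.5 K.

T = 348.5 K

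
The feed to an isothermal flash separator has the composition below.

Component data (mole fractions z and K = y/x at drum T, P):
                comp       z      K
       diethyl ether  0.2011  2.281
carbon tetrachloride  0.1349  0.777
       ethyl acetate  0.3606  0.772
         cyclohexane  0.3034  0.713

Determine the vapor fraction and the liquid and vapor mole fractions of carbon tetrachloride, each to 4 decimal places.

ψ = 0.1816, x_carbon tetrachloride = 0.1406, y_carbon tetrachloride = 0.1092

Material balance + equilibrium reduce to Σ zᵢ(Kᵢ−1)/(1+ψ(Kᵢ−1)) = 0.
Feasibility: ΣzᵢKᵢ = 1.0582, Σzᵢ/Kᵢ = 1.1544 — both > 1, two phases present.
Iterate (Newton) starting at ψ = 0.48:
  ψ = 0.4800: g = -0.06747, g' = -0.1922 → ψ = 0.1289
  ψ = 0.1289: g = 0.01499, g' = -0.2970 → ψ = 0.1794
  ψ = 0.1794: g = 0.00061, g' = -0.2736 → ψ = 0.1816
Converged at ψ = 0.1816.
Compositions from xᵢ = zᵢ/(1+ψ(Kᵢ−1)), yᵢ = Kᵢxᵢ:
  diethyl ether: x = 0.1631, y = 0.3721
  carbon tetrachloride: x = 0.1406, y = 0.1092
  ethyl acetate: x = 0.3762, y = 0.2904
  cyclohexane: x = 0.3201, y = 0.2282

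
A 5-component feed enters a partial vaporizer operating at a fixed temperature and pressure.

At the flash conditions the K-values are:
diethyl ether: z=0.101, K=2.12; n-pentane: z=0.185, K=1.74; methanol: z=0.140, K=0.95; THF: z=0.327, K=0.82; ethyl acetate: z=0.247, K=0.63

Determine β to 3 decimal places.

β = 0.433

Material balance + equilibrium reduce to Σ zᵢ(Kᵢ−1)/(1+β(Kᵢ−1)) = 0.
Check two-phase: ΣzᵢKᵢ = 1.093 > 1 and Σzᵢ/Kᵢ = 1.092 > 1, so g(0) = 0.093 > 0 and g(1) = -0.092 < 0.
Newton–Raphson from β = 0.5:
  β = 0.500: g = -0.0116, g' = -0.170 → β = 0.432
  β = 0.432: g = 0.0002, g' = -0.176 → β = 0.433
Converged at β = 0.433.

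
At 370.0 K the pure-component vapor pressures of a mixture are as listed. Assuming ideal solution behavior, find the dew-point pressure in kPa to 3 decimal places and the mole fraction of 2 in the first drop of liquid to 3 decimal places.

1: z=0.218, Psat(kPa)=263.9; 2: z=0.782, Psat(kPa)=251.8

At the dew point ψ → 1, so Σzᵢ/Kᵢ = 1 with Kᵢ = Pᵢˢᵃᵗ/P ⇒ 1/P = Σzᵢ/Pᵢˢᵃᵗ.
1/P = 0.218/263.9 + 0.782/251.8 = 0.003932 ⇒ P = 254.342 kPa
xᵢ = zᵢP/Pᵢˢᵃᵗ ⇒ x_2 = 0.782·254.342/251.8 = 0.790

Pdew = 254.342 kPa, x_2 = 0.790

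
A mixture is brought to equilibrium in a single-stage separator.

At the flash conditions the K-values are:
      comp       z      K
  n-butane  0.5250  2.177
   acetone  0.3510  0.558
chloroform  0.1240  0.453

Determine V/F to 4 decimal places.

V/F = 0.7092

Rachford–Rice: g(V/F) = Σ zᵢ(Kᵢ−1)/(1+V/F(Kᵢ−1)) = 0.
Check two-phase: ΣzᵢKᵢ = 1.3950 > 1 and Σzᵢ/Kᵢ = 1.1439 > 1, so g(0) = 0.3950 > 0 and g(1) = -0.1439 < 0.
Iterate (Newton) starting at V/F = 0.5:
  V/F = 0.5000: g = 0.09648, g' = -0.4715 → V/F = 0.7046
  V/F = 0.7046: g = 0.00211, g' = -0.4602 → V/F = 0.7092
Converged at V/F = 0.7092.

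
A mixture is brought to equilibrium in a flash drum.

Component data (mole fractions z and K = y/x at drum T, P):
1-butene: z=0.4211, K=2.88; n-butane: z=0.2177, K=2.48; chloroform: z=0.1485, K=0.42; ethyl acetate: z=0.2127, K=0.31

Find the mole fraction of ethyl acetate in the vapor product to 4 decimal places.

Rachford–Rice: g(β) = Σ zᵢ(Kᵢ−1)/(1+β(Kᵢ−1)) = 0.
Check two-phase: ΣzᵢKᵢ = 1.8810 > 1 and Σzᵢ/Kᵢ = 1.2737 > 1, so g(0) = 0.8810 > 0 and g(1) = -0.2737 < 0.
Newton–Raphson from β = 0.5:
  β = 0.5000: g = 0.24787, g' = -0.8881 → β = 0.7791
  β = 0.7791: g = -0.00367, g' = -0.9877 → β = 0.7754
Converged at β = 0.7754.
Compositions from xᵢ = zᵢ/(1+β(Kᵢ−1)), yᵢ = Kᵢxᵢ:
  1-butene: x = 0.1713, y = 0.4935
  n-butane: x = 0.1014, y = 0.2514
  chloroform: x = 0.2699, y = 0.1133
  ethyl acetate: x = 0.4574, y = 0.1418

y_ethyl acetate = 0.1418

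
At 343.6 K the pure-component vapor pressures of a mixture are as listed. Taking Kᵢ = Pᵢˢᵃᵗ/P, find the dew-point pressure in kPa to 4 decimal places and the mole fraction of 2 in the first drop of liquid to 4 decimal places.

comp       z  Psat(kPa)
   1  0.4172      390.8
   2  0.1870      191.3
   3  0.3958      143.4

At the dew point ψ → 1, so Σzᵢ/Kᵢ = 1 with Kᵢ = Pᵢˢᵃᵗ/P ⇒ 1/P = Σzᵢ/Pᵢˢᵃᵗ.
1/P = 0.4172/390.8 + 0.1870/191.3 + 0.3958/143.4 = 0.0048052 ⇒ P = 208.1084 kPa
xᵢ = zᵢP/Pᵢˢᵃᵗ ⇒ x_2 = 0.1870·208.1084/191.3 = 0.2034

Pdew = 208.1084 kPa, x_2 = 0.2034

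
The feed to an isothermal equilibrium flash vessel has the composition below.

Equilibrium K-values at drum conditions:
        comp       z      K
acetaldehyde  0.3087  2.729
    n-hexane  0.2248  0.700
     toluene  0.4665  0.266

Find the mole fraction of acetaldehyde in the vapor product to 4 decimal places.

y_acetaldehyde = 0.7013

Material balance + equilibrium reduce to Σ zᵢ(Kᵢ−1)/(1+V/F(Kᵢ−1)) = 0.
g(0) = ΣzᵢKᵢ − 1 = 0.1239 and g(1) = 1 − Σzᵢ/Kᵢ = -1.1880, so a root lies in (0, 1).
Iterate (Newton) starting at V/F = 0.57:
  V/F = 0.5700: g = -0.40125, g' = -1.0065 → V/F = 0.1713
  V/F = 0.1713: g = -0.05099, g' = -0.9006 → V/F = 0.1147
  V/F = 0.1147: g = 0.00167, g' = -0.9640 → V/F = 0.1164
Converged at V/F = 0.1164.
Compositions from xᵢ = zᵢ/(1+V/F(Kᵢ−1)), yᵢ = Kᵢxᵢ:
  acetaldehyde: x = 0.2570, y = 0.7013
  n-hexane: x = 0.2329, y = 0.1631
  toluene: x = 0.5101, y = 0.1357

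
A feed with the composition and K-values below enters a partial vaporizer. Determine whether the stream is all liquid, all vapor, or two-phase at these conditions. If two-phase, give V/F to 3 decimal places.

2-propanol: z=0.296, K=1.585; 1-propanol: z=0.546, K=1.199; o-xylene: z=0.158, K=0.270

two-phase, V/F = 0.656

ΣzᵢKᵢ = 1.166; Σzᵢ/Kᵢ = 1.227.
Both exceed 1, so a two-phase solution exists.
Rachford–Rice: g(ψ) = Σ zᵢ(Kᵢ−1)/(1+ψ(Kᵢ−1)) = 0.
Newton–Raphson from ψ = 0.5:
  ψ = 0.500: g = 0.0512, g' = -0.287 → ψ = 0.678
  ψ = 0.678: g = -0.0087, g' = -0.399 → ψ = 0.656
Converged at ψ = 0.656.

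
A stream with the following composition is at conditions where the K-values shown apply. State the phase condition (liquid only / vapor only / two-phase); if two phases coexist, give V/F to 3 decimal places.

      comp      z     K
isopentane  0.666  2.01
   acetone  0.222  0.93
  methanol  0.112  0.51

vapor only

ΣzᵢKᵢ = 1.602; Σzᵢ/Kᵢ = 0.790.
Since Σzᵢ/Kᵢ < 1 the mixture is above its dew point — single vapor phase.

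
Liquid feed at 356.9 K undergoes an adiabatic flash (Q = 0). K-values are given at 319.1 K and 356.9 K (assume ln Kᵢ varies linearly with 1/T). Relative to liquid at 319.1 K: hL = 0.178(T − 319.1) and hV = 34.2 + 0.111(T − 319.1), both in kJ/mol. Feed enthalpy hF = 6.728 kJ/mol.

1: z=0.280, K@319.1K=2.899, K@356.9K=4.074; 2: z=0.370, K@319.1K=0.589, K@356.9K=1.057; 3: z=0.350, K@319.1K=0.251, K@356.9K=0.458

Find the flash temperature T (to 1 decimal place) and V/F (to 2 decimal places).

T = 324.6 K, V/F = 0.17

Adiabatic flash: solve Rachford–Rice at each trial T, then check hF = ψ·hV(T) + (1−ψ)·hL(T).
  T = 319.1 K: K = (2.899, 0.589, 0.251), RR gives ψ = 0.105, H_out = 3.587 kJ/mol
  T = 356.9 K: K = (4.074, 1.057, 0.458), RR gives ψ = 0.677, H_out = 28.168 kJ/mol
  T = 338.0 K: K = (3.469, 0.802, 0.345), RR gives ψ = 0.343, H_out = 14.660 kJ/mol
  T = 328.6 K: K = (3.181, 0.691, 0.296), RR gives ψ = 0.218, H_out = 9.012 kJ/mol
  T = 323.9 K: K = (3.040, 0.639, 0.273), RR gives ψ = 0.161, H_out = 6.314 kJ/mol
  T = 326.2 K: K = (3.109, 0.664, 0.284), RR gives ψ = 0.189, H_out = 7.628 kJ/mol
Linear interpolation between T = 323.9 (H_out = 6.314) and T = 326.2 (H_out = 7.628) on hF = 6.728 gives T ≈ 324.6 K, at which ψ = 0.17.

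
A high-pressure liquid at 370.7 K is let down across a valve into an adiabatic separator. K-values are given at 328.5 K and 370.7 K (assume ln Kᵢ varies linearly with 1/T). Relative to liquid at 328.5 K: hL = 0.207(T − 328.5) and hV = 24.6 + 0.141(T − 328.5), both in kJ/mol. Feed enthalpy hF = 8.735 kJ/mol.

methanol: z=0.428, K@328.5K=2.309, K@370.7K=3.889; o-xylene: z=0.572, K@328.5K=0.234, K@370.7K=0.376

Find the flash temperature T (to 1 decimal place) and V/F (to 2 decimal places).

T = 341.0 K, V/F = 0.26

Adiabatic flash: solve Rachford–Rice at each trial T, then check hF = ψ·hV(T) + (1−ψ)·hL(T).
  T = 328.5 K: K = (2.309, 0.234), RR gives ψ = 0.122, H_out = 2.996 kJ/mol
  T = 370.7 K: K = (3.889, 0.376), RR gives ψ = 0.488, H_out = 19.379 kJ/mol
  T = 349.6 K: K = (3.044, 0.301), RR gives ψ = 0.332, H_out = 12.082 kJ/mol
  T = 339.1 K: K = (2.664, 0.267), RR gives ψ = 0.240, H_out = 7.927 kJ/mol
  T = 344.4 K: K = (2.853, 0.284), RR gives ψ = 0.289, H_out = 10.090 kJ/mol
  T = 341.8 K: K = (2.759, 0.275), RR gives ψ = 0.265, H_out = 9.049 kJ/mol
  T = 340.5 K: K = (2.713, 0.271), RR gives ψ = 0.253, H_out = 8.514 kJ/mol
Linear interpolation between T = 340.5 (H_out = 8.514) and T = 341.8 (H_out = 9.049) on hF = 8.735 gives T ≈ 341.0 K, at which ψ = 0.26.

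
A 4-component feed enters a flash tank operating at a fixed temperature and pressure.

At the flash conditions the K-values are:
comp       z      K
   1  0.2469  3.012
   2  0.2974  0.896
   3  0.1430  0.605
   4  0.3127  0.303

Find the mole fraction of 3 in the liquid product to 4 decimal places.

Iterate (Newton) starting at β = 0.57:
  β = 0.5700: g = -0.23600, g' = -0.6758 → β = 0.2208
  β = 0.2208: g = -0.00718, g' = -0.7215 → β = 0.2109
Converged at β = 0.2109.
Compositions from xᵢ = zᵢ/(1+β(Kᵢ−1)), yᵢ = Kᵢxᵢ:
  1: x = 0.1733, y = 0.5221
  2: x = 0.3041, y = 0.2724
  3: x = 0.1560, y = 0.0944
  4: x = 0.3666, y = 0.1111

x_3 = 0.1560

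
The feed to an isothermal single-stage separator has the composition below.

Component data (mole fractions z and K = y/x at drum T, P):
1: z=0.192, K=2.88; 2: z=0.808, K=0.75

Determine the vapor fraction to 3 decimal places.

ψ = 0.338

Rachford–Rice: g(ψ) = Σ zᵢ(Kᵢ−1)/(1+ψ(Kᵢ−1)) = 0.
Check two-phase: ΣzᵢKᵢ = 1.159 > 1 and Σzᵢ/Kᵢ = 1.144 > 1, so g(0) = 0.159 > 0 and g(1) = -0.144 < 0.
Binary case is linear: z₁(K₁−1)(1+ψ(K₂−1)) + z₂(K₂−1)(1+ψ(K₁−1)) = 0
⇒ ψ = [z₁(K₁−1)+z₂(K₂−1)] / [−(K₁−1)(K₂−1)] = 0.1590/0.4700 = 0.338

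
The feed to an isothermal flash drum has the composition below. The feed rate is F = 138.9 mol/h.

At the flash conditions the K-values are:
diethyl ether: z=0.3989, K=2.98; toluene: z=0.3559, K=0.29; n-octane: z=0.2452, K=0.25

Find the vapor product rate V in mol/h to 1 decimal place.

Material balance + equilibrium reduce to Σ zᵢ(Kᵢ−1)/(1+β(Kᵢ−1)) = 0.
Feasibility: ΣzᵢKᵢ = 1.3532, Σzᵢ/Kᵢ = 2.3419 — both > 1, two phases present.
Newton–Raphson from β = 0.5:
  β = 0.5000: g = -0.28911, g' = -1.1792 → β = 0.2548
  β = 0.2548: g = -0.01091, g' = -1.1691 → β = 0.2455
Converged at β = 0.2455.
Then V = β·F = 0.2455·138.9 = 34.1 mol/h and L = F − V = 104.8 mol/h.

V = 34.1 mol/h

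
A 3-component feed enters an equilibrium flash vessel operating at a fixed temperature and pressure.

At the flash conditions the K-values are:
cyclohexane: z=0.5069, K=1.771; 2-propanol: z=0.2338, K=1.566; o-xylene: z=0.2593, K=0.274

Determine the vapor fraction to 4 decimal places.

ψ = 0.6509

Iterate (Newton) starting at ψ = 0.62:
  ψ = 0.6200: g = 0.02003, g' = -0.6310 → ψ = 0.6517
  ψ = 0.6517: g = -0.00054, g' = -0.6659 → ψ = 0.6509
Converged at ψ = 0.6509.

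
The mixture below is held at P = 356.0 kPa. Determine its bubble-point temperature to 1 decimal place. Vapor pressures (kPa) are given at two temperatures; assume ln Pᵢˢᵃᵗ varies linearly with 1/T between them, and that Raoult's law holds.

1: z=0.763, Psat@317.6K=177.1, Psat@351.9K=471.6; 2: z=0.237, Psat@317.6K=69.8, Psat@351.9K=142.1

T = 348.0 K

Bubble-point temperature: ΣzᵢPᵢˢᵃᵗ(T) = P. Interpolate ln Pᵢˢᵃᵗ = aᵢ + bᵢ/T.
  T = 317.6 K: ΣzᵢPᵢˢᵃᵗ = 151.67 kPa
  T = 351.9 K: ΣzᵢPᵢˢᵃᵗ = 393.51 kPa
  T = 334.8 K: ΣzᵢPᵢˢᵃᵗ = 250.49 kPa
  T = 343.4 K: ΣzᵢPᵢˢᵃᵗ = 316.10 kPa
  T = 347.6 K: ΣzᵢPᵢˢᵃᵗ = 352.69 kPa
  T = 349.8 K: ΣzᵢPᵢˢᵃᵗ = 373.14 kPa
Interpolating between 347.6 K and 349.8 K gives T ≈ 348.0 K.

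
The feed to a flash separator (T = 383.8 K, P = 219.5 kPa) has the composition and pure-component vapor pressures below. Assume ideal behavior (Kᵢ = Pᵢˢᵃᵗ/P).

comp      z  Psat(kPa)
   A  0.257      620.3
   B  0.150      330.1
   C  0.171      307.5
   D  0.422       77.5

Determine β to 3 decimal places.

β = 0.438

Raoult's law: Kᵢ = Pᵢˢᵃᵗ/P = Pᵢˢᵃᵗ/219.5.
  K_A = 620.3/219.5 = 2.82597, K_B = 330.1/219.5 = 1.50387, K_C = 307.5/219.5 = 1.40091, K_D = 77.5/219.5 = 0.35308
Let β = V/F and solve Σ zᵢ(Kᵢ−1)/(1+β(Kᵢ−1)) = 0.
Feasibility: ΣzᵢKᵢ = 1.340, Σzᵢ/Kᵢ = 1.508 — both > 1, two phases present.
Newton–Raphson from β = 0.48:
  β = 0.480: g = -0.0275, g' = -0.659 → β = 0.438
Converged at β = 0.438.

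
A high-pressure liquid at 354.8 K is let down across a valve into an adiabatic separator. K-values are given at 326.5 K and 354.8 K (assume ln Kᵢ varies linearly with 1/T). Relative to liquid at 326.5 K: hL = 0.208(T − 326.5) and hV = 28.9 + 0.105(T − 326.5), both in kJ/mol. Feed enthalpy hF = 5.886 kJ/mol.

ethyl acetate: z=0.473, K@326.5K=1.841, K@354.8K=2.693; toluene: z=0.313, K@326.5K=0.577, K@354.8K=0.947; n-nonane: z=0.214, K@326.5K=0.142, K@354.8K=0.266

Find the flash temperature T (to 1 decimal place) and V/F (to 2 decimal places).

Adiabatic flash: solve Rachford–Rice at each trial T, then check hF = ψ·hV(T) + (1−ψ)·hL(T).
  T = 326.5 K: K = (1.841, 0.577, 0.142), RR gives ψ = 0.152, H_out = 4.396 kJ/mol
  T = 354.8 K: K = (2.693, 0.947, 0.266), RR gives ψ = 0.733, H_out = 24.936 kJ/mol
  T = 340.6 K: K = (2.243, 0.746, 0.197), RR gives ψ = 0.477, H_out = 16.024 kJ/mol
  T = 333.6 K: K = (2.038, 0.659, 0.168), RR gives ψ = 0.329, H_out = 10.758 kJ/mol
  T = 330.1 K: K = (1.939, 0.617, 0.155), RR gives ψ = 0.247, H_out = 7.783 kJ/mol
  T = 328.3 K: K = (1.890, 0.597, 0.148), RR gives ψ = 0.201, H_out = 6.137 kJ/mol
Linear interpolation between T = 326.5 (H_out = 4.396) and T = 328.3 (H_out = 6.137) on hF = 5.886 gives T ≈ 328.0 K, at which ψ = 0.19.

T = 328.0 K, V/F = 0.19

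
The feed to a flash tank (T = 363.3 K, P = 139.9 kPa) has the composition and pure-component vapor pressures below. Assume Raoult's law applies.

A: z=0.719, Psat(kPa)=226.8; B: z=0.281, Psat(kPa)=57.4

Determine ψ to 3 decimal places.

Raoult's law: Kᵢ = Pᵢˢᵃᵗ/P = Pᵢˢᵃᵗ/139.9.
  K_A = 226.8/139.9 = 1.62116, K_B = 57.4/139.9 = 0.41029
Rachford–Rice: g(ψ) = Σ zᵢ(Kᵢ−1)/(1+ψ(Kᵢ−1)) = 0.
Feasibility: ΣzᵢKᵢ = 1.281, Σzᵢ/Kᵢ = 1.128 — both > 1, two phases present.
Binary case is linear: z₁(K₁−1)(1+ψ(K₂−1)) + z₂(K₂−1)(1+ψ(K₁−1)) = 0
⇒ ψ = [z₁(K₁−1)+z₂(K₂−1)] / [−(K₁−1)(K₂−1)] = 0.2809/0.3663 = 0.767

ψ = 0.767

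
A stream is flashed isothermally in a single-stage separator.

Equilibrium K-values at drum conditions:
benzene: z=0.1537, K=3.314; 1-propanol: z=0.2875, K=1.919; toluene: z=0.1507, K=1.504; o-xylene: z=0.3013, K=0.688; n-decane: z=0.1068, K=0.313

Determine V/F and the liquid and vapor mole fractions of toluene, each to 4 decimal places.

Newton–Raphson from V/F = 0.5:
  V/F = 0.5000: g = 0.18344, g' = -0.4734 → V/F = 0.8875
  V/F = 0.8875: g = -0.00351, g' = -0.5672 → V/F = 0.8813
Converged at V/F = 0.8813.
Compositions from xᵢ = zᵢ/(1+V/F(Kᵢ−1)), yᵢ = Kᵢxᵢ:
  benzene: x = 0.0506, y = 0.1676
  1-propanol: x = 0.1589, y = 0.3048
  toluene: x = 0.1044, y = 0.1569
  o-xylene: x = 0.4156, y = 0.2859
  n-decane: x = 0.2707, y = 0.0847

V/F = 0.8813, x_toluene = 0.1044, y_toluene = 0.1569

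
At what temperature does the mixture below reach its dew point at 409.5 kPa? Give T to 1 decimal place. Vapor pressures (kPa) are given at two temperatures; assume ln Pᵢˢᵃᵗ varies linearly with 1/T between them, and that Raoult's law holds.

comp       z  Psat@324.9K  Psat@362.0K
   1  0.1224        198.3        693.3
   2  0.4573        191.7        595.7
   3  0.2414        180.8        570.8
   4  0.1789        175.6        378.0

Dew-point temperature: Σzᵢ·P/Pᵢˢᵃᵗ(T) = 1. Interpolate ln Pᵢˢᵃᵗ = aᵢ + bᵢ/T.
  T = 324.9 K: ΣzᵢP/Pᵢˢᵃᵗ = 2.1936
  T = 362.0 K: ΣzᵢP/Pᵢˢᵃᵗ = 0.7536
  T = 343.4 K: ΣzᵢP/Pᵢˢᵃᵗ = 1.2468
  T = 352.7 K: ΣzᵢP/Pᵢˢᵃᵗ = 0.9622
  T = 348.0 K: ΣzᵢP/Pᵢˢᵃᵗ = 1.0947
  T = 350.4 K: ΣzᵢP/Pᵢˢᵃᵗ = 1.0244
Interpolating between 350.4 K and 352.7 K gives T ≈ 351.3 K.

T = 351.3 K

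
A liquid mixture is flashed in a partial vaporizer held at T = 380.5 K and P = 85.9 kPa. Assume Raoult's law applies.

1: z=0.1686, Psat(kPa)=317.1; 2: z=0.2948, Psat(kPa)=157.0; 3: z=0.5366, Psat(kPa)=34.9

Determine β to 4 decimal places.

β = 0.3780

Raoult's law: Kᵢ = Pᵢˢᵃᵗ/P = Pᵢˢᵃᵗ/85.9.
  K_1 = 317.1/85.9 = 3.691502, K_2 = 157.0/85.9 = 1.827707, K_3 = 34.9/85.9 = 0.406286
Material balance + equilibrium reduce to Σ zᵢ(Kᵢ−1)/(1+β(Kᵢ−1)) = 0.
Feasibility: ΣzᵢKᵢ = 1.3792, Σzᵢ/Kᵢ = 1.5277 — both > 1, two phases present.
Newton iteration, β⁰ = 0.44:
  β = 0.4400: g = -0.04462, g' = -0.7111 → β = 0.3772
  β = 0.3772: g = 0.00057, g' = -0.7321 → β = 0.3780
Converged at β = 0.3780.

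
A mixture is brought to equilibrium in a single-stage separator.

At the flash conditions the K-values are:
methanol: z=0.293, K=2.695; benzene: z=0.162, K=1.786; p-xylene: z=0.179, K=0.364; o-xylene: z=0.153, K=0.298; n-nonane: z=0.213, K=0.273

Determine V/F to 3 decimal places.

V/F = 0.250

Rachford–Rice: g(V/F) = Σ zᵢ(Kᵢ−1)/(1+V/F(Kᵢ−1)) = 0.
Check two-phase: ΣzᵢKᵢ = 1.248 > 1 and Σzᵢ/Kᵢ = 1.985 > 1, so g(0) = 0.248 > 0 and g(1) = -0.985 < 0.
Newton–Raphson from V/F = 0.5:
  V/F = 0.500: g = -0.2155, g' = -0.911 → V/F = 0.263
  V/F = 0.263: g = -0.0112, g' = -0.861 → V/F = 0.250
Converged at V/F = 0.250.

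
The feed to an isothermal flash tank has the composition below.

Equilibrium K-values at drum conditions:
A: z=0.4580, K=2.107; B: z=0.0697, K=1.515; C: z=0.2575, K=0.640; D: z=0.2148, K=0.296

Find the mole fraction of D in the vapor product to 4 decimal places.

Rachford–Rice: g(ψ) = Σ zᵢ(Kᵢ−1)/(1+ψ(Kᵢ−1)) = 0.
Feasibility: ΣzᵢKᵢ = 1.2990, Σzᵢ/Kᵢ = 1.3914 — both > 1, two phases present.
Iterate (Newton) starting at ψ = 0.5:
  ψ = 0.5000: g = 0.00850, g' = -0.5474 → ψ = 0.5155
Converged at ψ = 0.5155.
Compositions from xᵢ = zᵢ/(1+ψ(Kᵢ−1)), yᵢ = Kᵢxᵢ:
  A: x = 0.2916, y = 0.6144
  B: x = 0.0551, y = 0.0834
  C: x = 0.3162, y = 0.2023
  D: x = 0.3371, y = 0.0998

y_D = 0.0998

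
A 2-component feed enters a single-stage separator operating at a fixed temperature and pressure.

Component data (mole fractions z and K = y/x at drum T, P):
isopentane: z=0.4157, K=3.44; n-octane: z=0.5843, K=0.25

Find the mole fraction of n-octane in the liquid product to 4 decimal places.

x_n-octane = 0.7649

Rachford–Rice: g(ψ) = Σ zᵢ(Kᵢ−1)/(1+ψ(Kᵢ−1)) = 0.
Check two-phase: ΣzᵢKᵢ = 1.5761 > 1 and Σzᵢ/Kᵢ = 2.4580 > 1, so g(0) = 0.5761 > 0 and g(1) = -1.4580 < 0.
Newton–Raphson from ψ = 0.36:
  ψ = 0.3600: g = -0.06032, g' = -1.3182 → ψ = 0.3142
  ψ = 0.3142: g = 0.00076, g' = -1.3555 → ψ = 0.3148
Converged at ψ = 0.3148.
Compositions from xᵢ = zᵢ/(1+ψ(Kᵢ−1)), yᵢ = Kᵢxᵢ:
  isopentane: x = 0.2351, y = 0.8088
  n-octane: x = 0.7649, y = 0.1912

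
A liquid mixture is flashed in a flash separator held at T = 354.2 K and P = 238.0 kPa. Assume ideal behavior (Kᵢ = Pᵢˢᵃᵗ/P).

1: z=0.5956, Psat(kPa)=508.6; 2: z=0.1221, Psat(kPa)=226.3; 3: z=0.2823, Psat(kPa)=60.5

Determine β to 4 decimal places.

Raoult's law: Kᵢ = Pᵢˢᵃᵗ/P = Pᵢˢᵃᵗ/238.0.
  K_1 = 508.6/238.0 = 2.136975, K_2 = 226.3/238.0 = 0.950840, K_3 = 60.5/238.0 = 0.254202
Newton iteration, β⁰ = 0.49:
  β = 0.4900: g = 0.09696, g' = -0.7078 → β = 0.6270
  β = 0.6270: g = -0.00629, g' = -0.8167 → β = 0.6193
  β = 0.6193: g = -0.00004, g' = -0.8076 → β = 0.6192
Converged at β = 0.6192.

β = 0.6192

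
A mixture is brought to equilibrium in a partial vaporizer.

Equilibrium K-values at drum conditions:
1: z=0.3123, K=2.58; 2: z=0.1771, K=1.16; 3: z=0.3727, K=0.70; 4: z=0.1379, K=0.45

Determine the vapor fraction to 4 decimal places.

ψ = 0.6852

Newton–Raphson from ψ = 0.6:
  ψ = 0.6000: g = 0.02960, g' = -0.3520 → ψ = 0.6841
  ψ = 0.6841: g = 0.00039, g' = -0.3441 → ψ = 0.6852
Converged at ψ = 0.6852.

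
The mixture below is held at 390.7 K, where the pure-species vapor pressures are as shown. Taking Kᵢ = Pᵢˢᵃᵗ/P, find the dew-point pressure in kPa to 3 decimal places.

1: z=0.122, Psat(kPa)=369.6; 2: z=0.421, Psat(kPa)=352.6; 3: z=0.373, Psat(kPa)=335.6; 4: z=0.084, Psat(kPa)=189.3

At the dew point ψ → 1, so Σzᵢ/Kᵢ = 1 with Kᵢ = Pᵢˢᵃᵗ/P ⇒ 1/P = Σzᵢ/Pᵢˢᵃᵗ.
1/P = 0.122/369.6 + 0.421/352.6 + 0.373/335.6 + 0.084/189.3 = 0.003079 ⇒ P = 324.754 kPa

Pdew = 324.754 kPa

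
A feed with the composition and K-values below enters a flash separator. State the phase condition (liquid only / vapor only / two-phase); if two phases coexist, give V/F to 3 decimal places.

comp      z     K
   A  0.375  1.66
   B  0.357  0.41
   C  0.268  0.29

ΣzᵢKᵢ = 0.847; Σzᵢ/Kᵢ = 2.021.
Since ΣzᵢKᵢ < 1 the mixture is below its bubble point — single liquid phase.

liquid only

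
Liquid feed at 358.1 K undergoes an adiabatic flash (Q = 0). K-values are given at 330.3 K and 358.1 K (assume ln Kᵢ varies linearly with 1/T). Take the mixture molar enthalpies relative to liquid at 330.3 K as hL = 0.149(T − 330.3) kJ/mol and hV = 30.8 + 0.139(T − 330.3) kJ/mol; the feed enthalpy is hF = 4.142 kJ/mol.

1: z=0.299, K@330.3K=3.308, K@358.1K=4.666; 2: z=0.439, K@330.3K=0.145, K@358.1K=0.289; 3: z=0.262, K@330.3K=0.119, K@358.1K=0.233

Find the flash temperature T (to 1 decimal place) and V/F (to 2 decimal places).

T = 338.3 K, V/F = 0.10

Adiabatic flash: solve Rachford–Rice at each trial T, then check hF = ψ·hV(T) + (1−ψ)·hL(T).
  T = 330.3 K: K = (3.308, 0.145, 0.119), RR gives ψ = 0.042, H_out = 1.295 kJ/mol
  T = 358.1 K: K = (4.666, 0.289, 0.233), RR gives ψ = 0.217, H_out = 10.771 kJ/mol
  T = 344.2 K: K = (3.956, 0.208, 0.169), RR gives ψ = 0.133, H_out = 6.161 kJ/mol
  T = 337.2 K: K = (3.622, 0.174, 0.142), RR gives ψ = 0.089, H_out = 3.776 kJ/mol
  T = 340.7 K: K = (3.787, 0.190, 0.155), RR gives ψ = 0.112, H_out = 4.981 kJ/mol
  T = 338.9 K: K = (3.702, 0.182, 0.148), RR gives ψ = 0.100, H_out = 4.365 kJ/mol
Linear interpolation between T = 337.2 (H_out = 3.776) and T = 338.9 (H_out = 4.365) on hF = 4.142 gives T ≈ 338.3 K, at which ψ = 0.10.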